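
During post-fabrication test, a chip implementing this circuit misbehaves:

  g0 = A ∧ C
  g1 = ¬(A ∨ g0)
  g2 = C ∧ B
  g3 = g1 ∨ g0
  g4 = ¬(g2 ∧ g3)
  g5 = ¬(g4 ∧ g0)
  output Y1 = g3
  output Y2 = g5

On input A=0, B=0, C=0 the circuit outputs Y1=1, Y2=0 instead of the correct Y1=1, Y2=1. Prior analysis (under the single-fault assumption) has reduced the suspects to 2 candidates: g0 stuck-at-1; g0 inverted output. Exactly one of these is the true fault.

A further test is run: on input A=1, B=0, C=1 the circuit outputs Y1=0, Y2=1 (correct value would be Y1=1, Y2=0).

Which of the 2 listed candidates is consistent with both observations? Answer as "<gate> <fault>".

g0 inverted output

Evaluate each candidate on input A=1, B=0, C=1:
  g0 stuck-at-1: g0=1 [stuck-at-1], g1=0, g2=0, g3=1, g4=1, g5=0 → Y1=1, Y2=0 — eliminated
  g0 inverted output: g0=0 [inverted output], g1=0, g2=0, g3=0, g4=1, g5=1 → Y1=0, Y2=1 — matches
Only g0 inverted output reproduces the observed Y1=0, Y2=1.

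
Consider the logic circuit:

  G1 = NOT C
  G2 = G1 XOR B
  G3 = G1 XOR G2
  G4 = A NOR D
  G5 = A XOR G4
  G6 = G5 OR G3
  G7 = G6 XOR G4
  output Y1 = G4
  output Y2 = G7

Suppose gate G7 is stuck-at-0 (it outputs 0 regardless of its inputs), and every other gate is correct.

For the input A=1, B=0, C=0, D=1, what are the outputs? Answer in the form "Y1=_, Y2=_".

Propagate with G7 forced: G1=1, G2=1, G3=0, G4=0, G5=1, G6=1, G7=0 [stuck-at-0].
So the outputs are Y1=0, Y2=0. (Without the fault they would be Y1=0, Y2=1.)

Y1=0, Y2=0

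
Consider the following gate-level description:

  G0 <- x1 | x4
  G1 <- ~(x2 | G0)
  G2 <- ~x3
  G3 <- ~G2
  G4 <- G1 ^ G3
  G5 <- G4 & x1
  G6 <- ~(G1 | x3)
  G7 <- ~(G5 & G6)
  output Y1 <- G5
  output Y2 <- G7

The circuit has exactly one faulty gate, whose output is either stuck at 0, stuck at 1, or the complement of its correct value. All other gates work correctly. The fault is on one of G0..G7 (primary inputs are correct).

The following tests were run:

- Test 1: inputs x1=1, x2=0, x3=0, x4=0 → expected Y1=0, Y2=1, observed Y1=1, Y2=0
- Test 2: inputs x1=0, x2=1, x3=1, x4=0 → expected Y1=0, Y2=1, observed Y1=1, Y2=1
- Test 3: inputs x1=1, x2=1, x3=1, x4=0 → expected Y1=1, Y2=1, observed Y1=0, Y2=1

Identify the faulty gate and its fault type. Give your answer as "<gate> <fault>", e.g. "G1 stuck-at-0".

Fault-free values for test 1 (x1=1, x2=0, x3=0, x4=0): G0=1, G1=0, G2=1, G3=0, G4=0, G5=0, G6=1, G7=1, giving Y1=0, Y2=1. Observed Y1=1, Y2=0.
Test 1: faults giving observed Y1=1, Y2=0 are {G2 stuck-at-0, G2 inverted output, G3 stuck-at-1, G3 inverted output, G4 stuck-at-1, G4 inverted output, G5 stuck-at-1, G5 inverted output}.
Test 2 (x1=0, x2=1, x3=1, x4=0): fault-free G0=0, G1=0, G2=0, G3=1, G4=1, G5=0, G6=0, G7=1 → Y1=0, Y2=1; observed Y1=1, Y2=1. Eliminates G2 stuck-at-0, G2 inverted output, G3 stuck-at-1, G3 inverted output, G4 stuck-at-1, G4 inverted output.
Test 3 (x1=1, x2=1, x3=1, x4=0): fault-free G0=1, G1=0, G2=0, G3=1, G4=1, G5=1, G6=0, G7=1 → Y1=1, Y2=1; observed Y1=0, Y2=1. Eliminates G5 stuck-at-1.
Only G5 inverted output is consistent with every test.

G5 inverted output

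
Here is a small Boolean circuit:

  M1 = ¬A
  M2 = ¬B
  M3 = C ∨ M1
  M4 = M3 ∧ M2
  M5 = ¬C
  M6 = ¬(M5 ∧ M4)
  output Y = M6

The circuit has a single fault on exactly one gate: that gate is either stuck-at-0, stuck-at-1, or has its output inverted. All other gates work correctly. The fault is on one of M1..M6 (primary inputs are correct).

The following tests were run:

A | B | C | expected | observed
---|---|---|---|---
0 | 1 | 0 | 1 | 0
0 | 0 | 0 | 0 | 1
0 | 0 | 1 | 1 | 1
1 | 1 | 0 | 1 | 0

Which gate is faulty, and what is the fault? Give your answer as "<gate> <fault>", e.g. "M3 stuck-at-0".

Fault-free values for test 1 (A=0, B=1, C=0): M1=1, M2=0, M3=1, M4=0, M5=1, M6=1, giving Y=1. Observed 0.
Test 1: faults giving observed 0 are {M2 stuck-at-1, M2 inverted output, M4 stuck-at-1, M4 inverted output, M6 stuck-at-0, M6 inverted output}.
Test 2 (A=0, B=0, C=0): fault-free M1=1, M2=1, M3=1, M4=1, M5=1, M6=0 → 0; observed 1. Eliminates M2 stuck-at-1, M4 stuck-at-1, M6 stuck-at-0.
Test 3 (A=0, B=0, C=1): fault-free M1=1, M2=1, M3=1, M4=1, M5=0, M6=1 → 1; observed 1. Eliminates M6 inverted output.
Test 4 (A=1, B=1, C=0): fault-free M1=0, M2=0, M3=0, M4=0, M5=1, M6=1 → 1; observed 0. Eliminates M2 inverted output.
Only M4 inverted output is consistent with every test.

M4 inverted output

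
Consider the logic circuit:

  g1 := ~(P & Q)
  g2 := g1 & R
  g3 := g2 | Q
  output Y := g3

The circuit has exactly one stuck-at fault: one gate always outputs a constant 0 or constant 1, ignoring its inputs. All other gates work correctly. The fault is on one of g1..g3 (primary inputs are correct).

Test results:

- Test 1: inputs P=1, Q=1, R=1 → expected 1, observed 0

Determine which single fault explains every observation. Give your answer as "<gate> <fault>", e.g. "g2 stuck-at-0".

Fault-free values for test 1 (P=1, Q=1, R=1): g1=0, g2=0, g3=1, giving Y=1. Observed 0.
Test 1: faults giving observed 0 are {g3 stuck-at-0}.
Only g3 stuck-at-0 is consistent with every test.

g3 stuck-at-0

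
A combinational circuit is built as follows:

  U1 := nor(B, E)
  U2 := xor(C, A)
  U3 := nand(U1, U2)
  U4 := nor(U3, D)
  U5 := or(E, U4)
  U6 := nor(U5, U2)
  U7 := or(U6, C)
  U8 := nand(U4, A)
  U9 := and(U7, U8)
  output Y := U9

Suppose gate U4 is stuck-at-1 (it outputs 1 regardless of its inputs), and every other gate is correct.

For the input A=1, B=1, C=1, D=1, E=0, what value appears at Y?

0

Propagate with U4 forced: U1=0, U2=0, U3=1, U4=1 [stuck-at-1], U5=1, U6=0, U7=1, U8=0, U9=0.
So Y = 0. (Without the fault it would be 1.)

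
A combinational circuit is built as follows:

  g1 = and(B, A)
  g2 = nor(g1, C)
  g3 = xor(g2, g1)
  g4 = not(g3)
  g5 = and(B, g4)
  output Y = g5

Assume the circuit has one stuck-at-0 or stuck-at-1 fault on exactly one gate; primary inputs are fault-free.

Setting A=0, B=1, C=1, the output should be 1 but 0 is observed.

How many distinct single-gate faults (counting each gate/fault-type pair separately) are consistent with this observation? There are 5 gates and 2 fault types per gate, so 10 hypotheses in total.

Fault-free: g1=0, g2=0, g3=0, g4=1, g5=1 → 1. Observed 0.
  g1 stuck-at-0: output 1 ✗
  g1 stuck-at-1: output 0 ✓
  g2 stuck-at-0: output 1 ✗
  g2 stuck-at-1: output 0 ✓
  g3 stuck-at-0: output 1 ✗
  g3 stuck-at-1: output 0 ✓
  g4 stuck-at-0: output 0 ✓
  g4 stuck-at-1: output 1 ✗
  g5 stuck-at-0: output 0 ✓
  g5 stuck-at-1: output 1 ✗
Consistent faults: {g1 stuck-at-1, g2 stuck-at-1, g3 stuck-at-1, g4 stuck-at-0, g5 stuck-at-0} — 5 in all.

5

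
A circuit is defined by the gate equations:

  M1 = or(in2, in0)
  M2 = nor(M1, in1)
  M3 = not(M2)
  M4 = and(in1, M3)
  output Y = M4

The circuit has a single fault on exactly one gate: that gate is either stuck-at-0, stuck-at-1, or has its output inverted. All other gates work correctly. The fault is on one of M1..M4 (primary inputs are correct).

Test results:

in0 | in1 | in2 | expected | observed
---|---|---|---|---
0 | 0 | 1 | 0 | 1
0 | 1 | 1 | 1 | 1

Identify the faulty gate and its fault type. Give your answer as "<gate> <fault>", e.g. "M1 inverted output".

Fault-free values for test 1 (in0=0, in1=0, in2=1): M1=1, M2=0, M3=1, M4=0, giving Y=0. Observed 1.
Test 1: faults giving observed 1 are {M4 stuck-at-1, M4 inverted output}.
Test 2 (in0=0, in1=1, in2=1): fault-free M1=1, M2=0, M3=1, M4=1 → 1; observed 1. Eliminates M4 inverted output.
Only M4 stuck-at-1 is consistent with every test.

M4 stuck-at-1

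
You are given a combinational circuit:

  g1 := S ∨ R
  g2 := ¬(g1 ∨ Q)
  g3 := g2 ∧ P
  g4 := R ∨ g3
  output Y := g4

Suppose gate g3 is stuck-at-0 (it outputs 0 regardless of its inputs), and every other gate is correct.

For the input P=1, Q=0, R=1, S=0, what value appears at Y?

1

Propagate with g3 forced: g1=1, g2=0, g3=0 [stuck-at-0], g4=1.
So Y = 1. (Same as the fault-free value — the fault is masked on this input.)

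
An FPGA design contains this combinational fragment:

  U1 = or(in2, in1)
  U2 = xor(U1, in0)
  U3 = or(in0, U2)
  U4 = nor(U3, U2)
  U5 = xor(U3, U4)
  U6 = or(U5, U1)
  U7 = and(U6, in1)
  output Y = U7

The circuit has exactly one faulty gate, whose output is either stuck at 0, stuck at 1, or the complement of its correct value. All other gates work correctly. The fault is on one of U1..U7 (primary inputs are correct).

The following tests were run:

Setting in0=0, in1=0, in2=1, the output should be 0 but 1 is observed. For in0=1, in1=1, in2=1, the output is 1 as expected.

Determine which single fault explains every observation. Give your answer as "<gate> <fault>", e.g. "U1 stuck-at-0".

U7 stuck-at-1

Fault-free values for test 1 (in0=0, in1=0, in2=1): U1=1, U2=1, U3=1, U4=0, U5=1, U6=1, U7=0, giving Y=0. Observed 1.
Test 1: faults giving observed 1 are {U7 stuck-at-1, U7 inverted output}.
Test 2 (in0=1, in1=1, in2=1): fault-free U1=1, U2=0, U3=1, U4=0, U5=1, U6=1, U7=1 → 1; observed 1. Eliminates U7 inverted output.
Only U7 stuck-at-1 is consistent with every test.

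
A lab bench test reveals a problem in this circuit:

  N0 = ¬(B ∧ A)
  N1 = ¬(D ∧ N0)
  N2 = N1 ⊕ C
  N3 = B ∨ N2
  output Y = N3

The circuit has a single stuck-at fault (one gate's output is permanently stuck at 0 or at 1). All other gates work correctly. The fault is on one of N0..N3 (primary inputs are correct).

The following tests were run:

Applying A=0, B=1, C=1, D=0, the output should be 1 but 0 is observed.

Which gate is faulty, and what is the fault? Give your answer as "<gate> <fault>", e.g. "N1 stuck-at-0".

Fault-free values for test 1 (A=0, B=1, C=1, D=0): N0=1, N1=1, N2=0, N3=1, giving Y=1. Observed 0.
Test 1: faults giving observed 0 are {N3 stuck-at-0}.
Only N3 stuck-at-0 is consistent with every test.

N3 stuck-at-0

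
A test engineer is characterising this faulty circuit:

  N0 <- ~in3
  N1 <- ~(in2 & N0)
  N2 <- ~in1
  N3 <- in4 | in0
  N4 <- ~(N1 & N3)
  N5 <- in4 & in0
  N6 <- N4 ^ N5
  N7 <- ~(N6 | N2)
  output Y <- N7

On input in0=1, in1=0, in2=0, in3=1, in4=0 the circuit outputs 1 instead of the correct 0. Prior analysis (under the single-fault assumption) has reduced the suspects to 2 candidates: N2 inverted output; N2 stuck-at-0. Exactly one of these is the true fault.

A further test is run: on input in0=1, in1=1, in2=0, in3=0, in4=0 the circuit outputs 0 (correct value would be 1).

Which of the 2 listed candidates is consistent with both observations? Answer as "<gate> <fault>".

N2 inverted output

Evaluate each candidate on input in0=1, in1=1, in2=0, in3=0, in4=0:
  N2 inverted output: N0=1, N1=1, N2=1 [inverted output], N3=1, N4=0, N5=0, N6=0, N7=0 → 0 — matches
  N2 stuck-at-0: N0=1, N1=1, N2=0 [stuck-at-0], N3=1, N4=0, N5=0, N6=0, N7=1 → 1 — eliminated
Only N2 inverted output reproduces the observed 0.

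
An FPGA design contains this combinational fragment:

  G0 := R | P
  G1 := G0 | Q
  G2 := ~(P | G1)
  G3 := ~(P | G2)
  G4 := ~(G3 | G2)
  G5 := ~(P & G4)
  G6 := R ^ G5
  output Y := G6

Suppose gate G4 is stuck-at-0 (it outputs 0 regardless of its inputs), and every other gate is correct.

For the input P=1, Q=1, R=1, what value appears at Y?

Propagate with G4 forced: G0=1, G1=1, G2=0, G3=0, G4=0 [stuck-at-0], G5=1, G6=0.
So Y = 0. (Without the fault it would be 1.)

0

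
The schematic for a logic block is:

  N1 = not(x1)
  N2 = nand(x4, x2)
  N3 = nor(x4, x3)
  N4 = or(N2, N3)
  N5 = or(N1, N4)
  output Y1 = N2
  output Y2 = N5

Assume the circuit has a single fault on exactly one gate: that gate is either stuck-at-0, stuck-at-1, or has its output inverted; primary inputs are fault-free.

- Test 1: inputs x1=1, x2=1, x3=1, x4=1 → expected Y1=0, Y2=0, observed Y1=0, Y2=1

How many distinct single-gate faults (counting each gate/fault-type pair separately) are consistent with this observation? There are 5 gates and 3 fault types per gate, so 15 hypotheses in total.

8

Fault-free: N1=0, N2=0, N3=0, N4=0, N5=0 → Y1=0, Y2=0. Observed Y1=0, Y2=1.
  N1: stuck-at-1, inverted output ✓; others ✗
  N2: none of the 3 fault types match ✗
  N3: stuck-at-1, inverted output ✓; others ✗
  N4: stuck-at-1, inverted output ✓; others ✗
  N5: stuck-at-1, inverted output ✓; others ✗
Consistent faults: {N1 stuck-at-1, N1 inverted output, N3 stuck-at-1, N3 inverted output, N4 stuck-at-1, N4 inverted output, N5 stuck-at-1, N5 inverted output} — 8 in all.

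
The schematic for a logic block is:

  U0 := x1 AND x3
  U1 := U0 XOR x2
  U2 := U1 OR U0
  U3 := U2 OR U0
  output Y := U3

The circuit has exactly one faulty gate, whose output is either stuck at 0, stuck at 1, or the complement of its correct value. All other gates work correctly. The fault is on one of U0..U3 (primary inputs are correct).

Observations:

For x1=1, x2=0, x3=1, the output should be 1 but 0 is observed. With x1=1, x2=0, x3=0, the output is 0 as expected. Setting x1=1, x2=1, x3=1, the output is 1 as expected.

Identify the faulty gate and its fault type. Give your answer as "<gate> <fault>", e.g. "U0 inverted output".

U0 stuck-at-0

Fault-free values for test 1 (x1=1, x2=0, x3=1): U0=1, U1=1, U2=1, U3=1, giving Y=1. Observed 0.
Test 1: faults giving observed 0 are {U0 stuck-at-0, U0 inverted output, U3 stuck-at-0, U3 inverted output}.
Test 2 (x1=1, x2=0, x3=0): fault-free U0=0, U1=0, U2=0, U3=0 → 0; observed 0. Eliminates U0 inverted output, U3 inverted output.
Test 3 (x1=1, x2=1, x3=1): fault-free U0=1, U1=0, U2=1, U3=1 → 1; observed 1. Eliminates U3 stuck-at-0.
Only U0 stuck-at-0 is consistent with every test.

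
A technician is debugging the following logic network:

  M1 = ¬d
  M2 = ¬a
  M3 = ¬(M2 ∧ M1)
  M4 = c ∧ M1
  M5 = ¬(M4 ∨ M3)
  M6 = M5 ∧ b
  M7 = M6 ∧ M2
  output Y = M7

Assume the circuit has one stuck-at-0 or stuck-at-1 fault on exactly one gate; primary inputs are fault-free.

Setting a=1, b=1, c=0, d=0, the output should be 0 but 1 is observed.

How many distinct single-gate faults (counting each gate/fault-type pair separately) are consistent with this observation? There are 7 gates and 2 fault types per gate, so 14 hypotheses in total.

Fault-free: M1=1, M2=0, M3=1, M4=0, M5=0, M6=0, M7=0 → 0. Observed 1.
  M1 stuck-at-0: output 0 ✗
  M1 stuck-at-1: output 0 ✗
  M2 stuck-at-0: output 0 ✗
  M2 stuck-at-1: output 1 ✓
  M3 stuck-at-0: output 0 ✗
  M3 stuck-at-1: output 0 ✗
  M4 stuck-at-0: output 0 ✗
  M4 stuck-at-1: output 0 ✗
  M5 stuck-at-0: output 0 ✗
  M5 stuck-at-1: output 0 ✗
  M6 stuck-at-0: output 0 ✗
  M6 stuck-at-1: output 0 ✗
  M7 stuck-at-0: output 0 ✗
  M7 stuck-at-1: output 1 ✓
Consistent faults: {M2 stuck-at-1, M7 stuck-at-1} — 2 in all.

2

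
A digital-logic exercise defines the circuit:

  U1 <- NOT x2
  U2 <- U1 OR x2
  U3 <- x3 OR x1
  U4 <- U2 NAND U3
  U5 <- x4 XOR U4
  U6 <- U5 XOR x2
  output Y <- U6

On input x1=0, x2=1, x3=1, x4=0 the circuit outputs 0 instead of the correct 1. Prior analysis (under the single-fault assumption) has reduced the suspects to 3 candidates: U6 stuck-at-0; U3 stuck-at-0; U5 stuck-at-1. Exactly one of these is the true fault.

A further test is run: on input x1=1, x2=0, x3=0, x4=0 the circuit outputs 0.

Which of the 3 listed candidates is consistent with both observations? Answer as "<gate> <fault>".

Evaluate each candidate on input x1=1, x2=0, x3=0, x4=0:
  U6 stuck-at-0: U1=1, U2=1, U3=1, U4=0, U5=0, U6=0 [stuck-at-0] → 0 — matches
  U3 stuck-at-0: U1=1, U2=1, U3=0 [stuck-at-0], U4=1, U5=1, U6=1 → 1 — eliminated
  U5 stuck-at-1: U1=1, U2=1, U3=1, U4=0, U5=1 [stuck-at-1], U6=1 → 1 — eliminated
Only U6 stuck-at-0 reproduces the observed 0.

U6 stuck-at-0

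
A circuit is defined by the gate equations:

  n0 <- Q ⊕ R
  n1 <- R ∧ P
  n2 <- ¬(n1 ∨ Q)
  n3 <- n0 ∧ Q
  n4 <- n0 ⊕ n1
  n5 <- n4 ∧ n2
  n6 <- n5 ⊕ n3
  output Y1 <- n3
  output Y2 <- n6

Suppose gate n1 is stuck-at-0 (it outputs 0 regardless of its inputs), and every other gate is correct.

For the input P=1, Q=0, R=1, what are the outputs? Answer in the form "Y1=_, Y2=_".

Y1=0, Y2=1

Propagate with n1 forced: n0=1, n1=0 [stuck-at-0], n2=1, n3=0, n4=1, n5=1, n6=1.
So the outputs are Y1=0, Y2=1. (Without the fault they would be Y1=0, Y2=0.)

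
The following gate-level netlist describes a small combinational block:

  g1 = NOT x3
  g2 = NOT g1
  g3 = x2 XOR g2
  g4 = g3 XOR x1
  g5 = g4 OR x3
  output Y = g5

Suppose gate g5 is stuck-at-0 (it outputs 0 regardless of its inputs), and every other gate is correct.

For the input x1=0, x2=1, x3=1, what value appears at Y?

Propagate with g5 forced: g1=0, g2=1, g3=0, g4=0, g5=0 [stuck-at-0].
So Y = 0. (Without the fault it would be 1.)

0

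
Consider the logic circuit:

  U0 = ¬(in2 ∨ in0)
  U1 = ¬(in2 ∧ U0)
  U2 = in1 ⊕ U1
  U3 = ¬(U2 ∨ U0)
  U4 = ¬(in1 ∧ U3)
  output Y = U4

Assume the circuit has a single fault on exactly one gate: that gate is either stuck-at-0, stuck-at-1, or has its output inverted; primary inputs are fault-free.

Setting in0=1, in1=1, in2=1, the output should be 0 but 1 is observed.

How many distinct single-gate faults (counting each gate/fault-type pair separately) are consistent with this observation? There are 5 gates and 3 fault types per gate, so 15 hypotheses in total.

10

Fault-free: U0=0, U1=1, U2=0, U3=1, U4=0 → 0. Observed 1.
  U0: stuck-at-1, inverted output ✓; others ✗
  U1: stuck-at-0, inverted output ✓; others ✗
  U2: stuck-at-1, inverted output ✓; others ✗
  U3: stuck-at-0, inverted output ✓; others ✗
  U4: stuck-at-1, inverted output ✓; others ✗
Consistent faults: {U0 stuck-at-1, U0 inverted output, U1 stuck-at-0, U1 inverted output, U2 stuck-at-1, U2 inverted output, U3 stuck-at-0, U3 inverted output, U4 stuck-at-1, U4 inverted output} — 10 in all.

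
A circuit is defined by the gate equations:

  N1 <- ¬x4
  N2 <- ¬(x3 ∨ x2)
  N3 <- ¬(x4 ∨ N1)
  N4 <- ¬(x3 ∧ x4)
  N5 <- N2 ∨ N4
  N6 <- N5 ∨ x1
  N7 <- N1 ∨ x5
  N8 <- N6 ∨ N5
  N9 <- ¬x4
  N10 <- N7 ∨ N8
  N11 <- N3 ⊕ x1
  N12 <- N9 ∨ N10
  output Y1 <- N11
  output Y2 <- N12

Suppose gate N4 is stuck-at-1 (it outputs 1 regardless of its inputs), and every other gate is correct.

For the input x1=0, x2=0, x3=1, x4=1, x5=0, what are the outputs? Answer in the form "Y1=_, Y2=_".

Propagate with N4 forced: N1=0, N2=0, N3=0, N4=1 [stuck-at-1], N5=1, N6=1, N7=0, N8=1, N9=0, N10=1, N11=0, N12=1.
So the outputs are Y1=0, Y2=1. (Without the fault they would be Y1=0, Y2=0.)

Y1=0, Y2=1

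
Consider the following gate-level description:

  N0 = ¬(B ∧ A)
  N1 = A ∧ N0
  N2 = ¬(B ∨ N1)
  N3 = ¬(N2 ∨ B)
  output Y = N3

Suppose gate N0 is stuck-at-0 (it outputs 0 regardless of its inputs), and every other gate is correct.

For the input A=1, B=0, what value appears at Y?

Propagate with N0 forced: N0=0 [stuck-at-0], N1=0, N2=1, N3=0.
So Y = 0. (Without the fault it would be 1.)

0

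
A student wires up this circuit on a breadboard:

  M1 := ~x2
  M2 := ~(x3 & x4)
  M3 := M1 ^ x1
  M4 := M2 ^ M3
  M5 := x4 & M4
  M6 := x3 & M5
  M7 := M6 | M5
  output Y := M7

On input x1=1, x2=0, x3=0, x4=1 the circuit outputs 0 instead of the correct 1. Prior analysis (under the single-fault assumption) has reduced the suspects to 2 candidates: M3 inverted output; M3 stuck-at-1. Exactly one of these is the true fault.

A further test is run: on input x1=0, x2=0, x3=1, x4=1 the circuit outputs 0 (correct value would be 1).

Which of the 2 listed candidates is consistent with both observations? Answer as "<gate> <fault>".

M3 inverted output

Evaluate each candidate on input x1=0, x2=0, x3=1, x4=1:
  M3 inverted output: M1=1, M2=0, M3=0 [inverted output], M4=0, M5=0, M6=0, M7=0 → 0 — matches
  M3 stuck-at-1: M1=1, M2=0, M3=1 [stuck-at-1], M4=1, M5=1, M6=1, M7=1 → 1 — eliminated
Only M3 inverted output reproduces the observed 0.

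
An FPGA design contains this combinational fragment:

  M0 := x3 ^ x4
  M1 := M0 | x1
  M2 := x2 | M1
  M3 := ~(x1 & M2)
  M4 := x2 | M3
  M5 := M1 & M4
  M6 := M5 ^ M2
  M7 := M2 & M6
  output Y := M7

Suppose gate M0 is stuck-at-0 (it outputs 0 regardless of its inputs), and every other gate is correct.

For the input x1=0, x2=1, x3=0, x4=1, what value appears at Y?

1

Propagate with M0 forced: M0=0 [stuck-at-0], M1=0, M2=1, M3=1, M4=1, M5=0, M6=1, M7=1.
So Y = 1. (Without the fault it would be 0.)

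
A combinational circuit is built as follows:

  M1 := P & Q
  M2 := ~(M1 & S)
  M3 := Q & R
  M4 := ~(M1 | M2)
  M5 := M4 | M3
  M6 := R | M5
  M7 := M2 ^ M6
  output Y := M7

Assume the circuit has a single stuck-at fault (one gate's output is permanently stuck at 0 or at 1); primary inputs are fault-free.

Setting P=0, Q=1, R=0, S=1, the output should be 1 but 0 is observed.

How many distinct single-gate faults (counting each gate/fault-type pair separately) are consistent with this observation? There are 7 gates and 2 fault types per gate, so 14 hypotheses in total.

6

Fault-free: M1=0, M2=1, M3=0, M4=0, M5=0, M6=0, M7=1 → 1. Observed 0.
  M1 stuck-at-0: output 1 ✗
  M1 stuck-at-1: output 0 ✓
  M2 stuck-at-0: output 1 ✗
  M2 stuck-at-1: output 1 ✗
  M3 stuck-at-0: output 1 ✗
  M3 stuck-at-1: output 0 ✓
  M4 stuck-at-0: output 1 ✗
  M4 stuck-at-1: output 0 ✓
  M5 stuck-at-0: output 1 ✗
  M5 stuck-at-1: output 0 ✓
  M6 stuck-at-0: output 1 ✗
  M6 stuck-at-1: output 0 ✓
  M7 stuck-at-0: output 0 ✓
  M7 stuck-at-1: output 1 ✗
Consistent faults: {M1 stuck-at-1, M3 stuck-at-1, M4 stuck-at-1, M5 stuck-at-1, M6 stuck-at-1, M7 stuck-at-0} — 6 in all.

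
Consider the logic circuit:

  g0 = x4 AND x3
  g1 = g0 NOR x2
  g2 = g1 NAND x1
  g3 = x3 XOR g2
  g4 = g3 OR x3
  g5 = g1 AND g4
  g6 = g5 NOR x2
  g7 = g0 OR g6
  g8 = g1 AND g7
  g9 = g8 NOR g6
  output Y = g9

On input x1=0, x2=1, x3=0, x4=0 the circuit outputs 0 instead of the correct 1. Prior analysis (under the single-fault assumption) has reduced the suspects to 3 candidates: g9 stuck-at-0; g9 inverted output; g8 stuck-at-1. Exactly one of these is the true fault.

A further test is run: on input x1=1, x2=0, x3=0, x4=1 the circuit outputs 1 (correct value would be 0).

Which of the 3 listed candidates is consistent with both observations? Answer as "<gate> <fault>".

g9 inverted output

Evaluate each candidate on input x1=1, x2=0, x3=0, x4=1:
  g9 stuck-at-0: g0=0, g1=1, g2=0, g3=0, g4=0, g5=0, g6=1, g7=1, g8=1, g9=0 [stuck-at-0] → 0 — eliminated
  g9 inverted output: g0=0, g1=1, g2=0, g3=0, g4=0, g5=0, g6=1, g7=1, g8=1, g9=1 [inverted output] → 1 — matches
  g8 stuck-at-1: g0=0, g1=1, g2=0, g3=0, g4=0, g5=0, g6=1, g7=1, g8=1 [stuck-at-1], g9=0 → 0 — eliminated
Only g9 inverted output reproduces the observed 1.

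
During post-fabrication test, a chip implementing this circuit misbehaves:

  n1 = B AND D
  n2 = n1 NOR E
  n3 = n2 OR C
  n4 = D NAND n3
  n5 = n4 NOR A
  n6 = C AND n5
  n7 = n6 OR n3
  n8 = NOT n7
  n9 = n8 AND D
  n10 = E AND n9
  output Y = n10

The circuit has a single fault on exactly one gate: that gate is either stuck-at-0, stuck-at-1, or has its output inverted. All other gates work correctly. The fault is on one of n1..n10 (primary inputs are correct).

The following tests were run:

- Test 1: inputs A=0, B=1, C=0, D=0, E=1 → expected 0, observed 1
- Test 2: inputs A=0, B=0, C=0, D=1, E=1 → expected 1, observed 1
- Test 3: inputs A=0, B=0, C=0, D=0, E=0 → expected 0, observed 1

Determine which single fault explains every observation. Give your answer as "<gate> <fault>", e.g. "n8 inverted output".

Fault-free values for test 1 (A=0, B=1, C=0, D=0, E=1): n1=0, n2=0, n3=0, n4=1, n5=0, n6=0, n7=0, n8=1, n9=0, n10=0, giving Y=0. Observed 1.
Test 1: faults giving observed 1 are {n9 stuck-at-1, n9 inverted output, n10 stuck-at-1, n10 inverted output}.
Test 2 (A=0, B=0, C=0, D=1, E=1): fault-free n1=0, n2=0, n3=0, n4=1, n5=0, n6=0, n7=0, n8=1, n9=1, n10=1 → 1; observed 1. Eliminates n9 inverted output, n10 inverted output.
Test 3 (A=0, B=0, C=0, D=0, E=0): fault-free n1=0, n2=1, n3=1, n4=1, n5=0, n6=0, n7=1, n8=0, n9=0, n10=0 → 0; observed 1. Eliminates n9 stuck-at-1.
Only n10 stuck-at-1 is consistent with every test.

n10 stuck-at-1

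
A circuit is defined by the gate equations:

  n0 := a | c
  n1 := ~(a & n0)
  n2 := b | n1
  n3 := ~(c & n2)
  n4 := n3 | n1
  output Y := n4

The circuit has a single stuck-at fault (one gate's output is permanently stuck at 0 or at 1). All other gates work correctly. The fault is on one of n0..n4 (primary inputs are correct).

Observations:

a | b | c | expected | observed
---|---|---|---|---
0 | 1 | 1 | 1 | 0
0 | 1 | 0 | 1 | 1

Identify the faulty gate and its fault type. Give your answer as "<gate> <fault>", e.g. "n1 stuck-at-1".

Fault-free values for test 1 (a=0, b=1, c=1): n0=1, n1=1, n2=1, n3=0, n4=1, giving Y=1. Observed 0.
Test 1: faults giving observed 0 are {n1 stuck-at-0, n4 stuck-at-0}.
Test 2 (a=0, b=1, c=0): fault-free n0=0, n1=1, n2=1, n3=1, n4=1 → 1; observed 1. Eliminates n4 stuck-at-0.
Only n1 stuck-at-0 is consistent with every test.

n1 stuck-at-0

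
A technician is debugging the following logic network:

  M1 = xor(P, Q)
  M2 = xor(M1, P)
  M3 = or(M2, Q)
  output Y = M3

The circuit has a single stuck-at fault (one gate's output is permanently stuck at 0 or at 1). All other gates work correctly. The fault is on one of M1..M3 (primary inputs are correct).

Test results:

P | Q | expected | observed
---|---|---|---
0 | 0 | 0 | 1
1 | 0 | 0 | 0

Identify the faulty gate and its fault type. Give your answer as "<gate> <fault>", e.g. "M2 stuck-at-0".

M1 stuck-at-1

Fault-free values for test 1 (P=0, Q=0): M1=0, M2=0, M3=0, giving Y=0. Observed 1.
Test 1: faults giving observed 1 are {M1 stuck-at-1, M2 stuck-at-1, M3 stuck-at-1}.
Test 2 (P=1, Q=0): fault-free M1=1, M2=0, M3=0 → 0; observed 0. Eliminates M2 stuck-at-1, M3 stuck-at-1.
Only M1 stuck-at-1 is consistent with every test.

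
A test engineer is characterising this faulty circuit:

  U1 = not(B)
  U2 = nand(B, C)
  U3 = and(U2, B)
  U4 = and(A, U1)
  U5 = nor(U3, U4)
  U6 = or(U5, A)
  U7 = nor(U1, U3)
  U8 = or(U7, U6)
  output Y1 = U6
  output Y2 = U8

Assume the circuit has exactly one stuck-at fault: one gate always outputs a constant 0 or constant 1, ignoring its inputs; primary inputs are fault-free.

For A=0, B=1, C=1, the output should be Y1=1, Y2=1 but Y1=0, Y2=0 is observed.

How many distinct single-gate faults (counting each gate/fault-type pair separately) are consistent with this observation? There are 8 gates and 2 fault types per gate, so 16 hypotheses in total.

2

Fault-free: U1=0, U2=0, U3=0, U4=0, U5=1, U6=1, U7=1, U8=1 → Y1=1, Y2=1. Observed Y1=0, Y2=0.
  U1: none of the 2 fault types match ✗
  U2: stuck-at-1 ✓; others ✗
  U3: stuck-at-1 ✓; others ✗
  U4: none of the 2 fault types match ✗
  U5: none of the 2 fault types match ✗
  U6: none of the 2 fault types match ✗
  U7: none of the 2 fault types match ✗
  U8: none of the 2 fault types match ✗
Consistent faults: {U2 stuck-at-1, U3 stuck-at-1} — 2 in all.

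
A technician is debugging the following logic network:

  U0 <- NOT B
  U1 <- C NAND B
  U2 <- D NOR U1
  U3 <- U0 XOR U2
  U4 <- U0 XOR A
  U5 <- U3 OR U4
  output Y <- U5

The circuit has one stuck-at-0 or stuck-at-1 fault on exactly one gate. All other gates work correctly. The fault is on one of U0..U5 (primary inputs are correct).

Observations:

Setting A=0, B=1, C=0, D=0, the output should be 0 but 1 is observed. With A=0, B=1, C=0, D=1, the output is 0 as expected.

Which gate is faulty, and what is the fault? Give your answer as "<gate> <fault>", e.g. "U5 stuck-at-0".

Fault-free values for test 1 (A=0, B=1, C=0, D=0): U0=0, U1=1, U2=0, U3=0, U4=0, U5=0, giving Y=0. Observed 1.
Test 1: faults giving observed 1 are {U0 stuck-at-1, U1 stuck-at-0, U2 stuck-at-1, U3 stuck-at-1, U4 stuck-at-1, U5 stuck-at-1}.
Test 2 (A=0, B=1, C=0, D=1): fault-free U0=0, U1=1, U2=0, U3=0, U4=0, U5=0 → 0; observed 0. Eliminates U0 stuck-at-1, U2 stuck-at-1, U3 stuck-at-1, U4 stuck-at-1, U5 stuck-at-1.
Only U1 stuck-at-0 is consistent with every test.

U1 stuck-at-0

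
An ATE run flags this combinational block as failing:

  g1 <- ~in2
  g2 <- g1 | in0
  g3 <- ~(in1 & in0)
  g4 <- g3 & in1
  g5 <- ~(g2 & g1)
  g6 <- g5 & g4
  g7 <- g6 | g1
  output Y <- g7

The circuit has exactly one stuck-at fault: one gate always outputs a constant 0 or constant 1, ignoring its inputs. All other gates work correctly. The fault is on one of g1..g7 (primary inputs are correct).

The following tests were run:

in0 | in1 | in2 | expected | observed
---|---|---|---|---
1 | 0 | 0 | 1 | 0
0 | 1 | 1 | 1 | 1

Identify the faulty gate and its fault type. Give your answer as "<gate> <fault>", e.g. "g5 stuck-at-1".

Fault-free values for test 1 (in0=1, in1=0, in2=0): g1=1, g2=1, g3=1, g4=0, g5=0, g6=0, g7=1, giving Y=1. Observed 0.
Test 1: faults giving observed 0 are {g1 stuck-at-0, g7 stuck-at-0}.
Test 2 (in0=0, in1=1, in2=1): fault-free g1=0, g2=0, g3=1, g4=1, g5=1, g6=1, g7=1 → 1; observed 1. Eliminates g7 stuck-at-0.
Only g1 stuck-at-0 is consistent with every test.

g1 stuck-at-0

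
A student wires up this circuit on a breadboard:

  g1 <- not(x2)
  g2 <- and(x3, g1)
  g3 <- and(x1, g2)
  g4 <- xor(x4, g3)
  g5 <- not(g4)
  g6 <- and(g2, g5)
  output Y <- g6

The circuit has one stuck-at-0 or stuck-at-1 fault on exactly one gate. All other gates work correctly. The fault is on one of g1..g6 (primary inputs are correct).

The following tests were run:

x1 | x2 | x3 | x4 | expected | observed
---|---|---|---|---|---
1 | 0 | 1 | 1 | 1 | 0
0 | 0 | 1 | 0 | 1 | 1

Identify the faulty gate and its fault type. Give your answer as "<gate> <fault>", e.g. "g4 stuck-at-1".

Fault-free values for test 1 (x1=1, x2=0, x3=1, x4=1): g1=1, g2=1, g3=1, g4=0, g5=1, g6=1, giving Y=1. Observed 0.
Test 1: faults giving observed 0 are {g1 stuck-at-0, g2 stuck-at-0, g3 stuck-at-0, g4 stuck-at-1, g5 stuck-at-0, g6 stuck-at-0}.
Test 2 (x1=0, x2=0, x3=1, x4=0): fault-free g1=1, g2=1, g3=0, g4=0, g5=1, g6=1 → 1; observed 1. Eliminates g1 stuck-at-0, g2 stuck-at-0, g4 stuck-at-1, g5 stuck-at-0, g6 stuck-at-0.
Only g3 stuck-at-0 is consistent with every test.

g3 stuck-at-0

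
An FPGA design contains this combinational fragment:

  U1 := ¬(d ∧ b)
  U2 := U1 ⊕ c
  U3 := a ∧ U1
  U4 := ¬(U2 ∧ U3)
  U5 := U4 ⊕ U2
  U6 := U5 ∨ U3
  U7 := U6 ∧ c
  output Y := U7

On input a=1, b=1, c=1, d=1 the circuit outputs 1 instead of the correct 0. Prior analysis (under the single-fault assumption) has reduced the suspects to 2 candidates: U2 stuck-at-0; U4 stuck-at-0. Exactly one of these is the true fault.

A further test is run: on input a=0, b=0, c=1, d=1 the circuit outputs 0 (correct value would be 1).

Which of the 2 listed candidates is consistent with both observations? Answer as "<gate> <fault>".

U4 stuck-at-0

Evaluate each candidate on input a=0, b=0, c=1, d=1:
  U2 stuck-at-0: U1=1, U2=0 [stuck-at-0], U3=0, U4=1, U5=1, U6=1, U7=1 → 1 — eliminated
  U4 stuck-at-0: U1=1, U2=0, U3=0, U4=0 [stuck-at-0], U5=0, U6=0, U7=0 → 0 — matches
Only U4 stuck-at-0 reproduces the observed 0.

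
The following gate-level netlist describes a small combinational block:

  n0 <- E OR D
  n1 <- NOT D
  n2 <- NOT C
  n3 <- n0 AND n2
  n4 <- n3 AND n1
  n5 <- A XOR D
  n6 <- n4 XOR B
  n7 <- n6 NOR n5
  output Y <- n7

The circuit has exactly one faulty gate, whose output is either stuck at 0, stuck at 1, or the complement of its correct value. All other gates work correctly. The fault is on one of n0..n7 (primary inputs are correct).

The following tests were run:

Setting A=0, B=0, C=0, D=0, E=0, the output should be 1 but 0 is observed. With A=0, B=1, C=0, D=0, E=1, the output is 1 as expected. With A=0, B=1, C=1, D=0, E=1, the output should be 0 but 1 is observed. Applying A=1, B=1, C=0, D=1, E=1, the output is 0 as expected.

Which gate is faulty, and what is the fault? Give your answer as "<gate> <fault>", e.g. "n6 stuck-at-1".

n3 stuck-at-1

Fault-free values for test 1 (A=0, B=0, C=0, D=0, E=0): n0=0, n1=1, n2=1, n3=0, n4=0, n5=0, n6=0, n7=1, giving Y=1. Observed 0.
Test 1: faults giving observed 0 are {n0 stuck-at-1, n0 inverted output, n3 stuck-at-1, n3 inverted output, n4 stuck-at-1, n4 inverted output, n5 stuck-at-1, n5 inverted output, n6 stuck-at-1, n6 inverted output, n7 stuck-at-0, n7 inverted output}.
Test 2 (A=0, B=1, C=0, D=0, E=1): fault-free n0=1, n1=1, n2=1, n3=1, n4=1, n5=0, n6=0, n7=1 → 1; observed 1. Eliminates n0 inverted output, n3 inverted output, n4 inverted output, n5 stuck-at-1, n5 inverted output, n6 stuck-at-1, n6 inverted output, n7 stuck-at-0, n7 inverted output.
Test 3 (A=0, B=1, C=1, D=0, E=1): fault-free n0=1, n1=1, n2=0, n3=0, n4=0, n5=0, n6=1, n7=0 → 0; observed 1. Eliminates n0 stuck-at-1.
Test 4 (A=1, B=1, C=0, D=1, E=1): fault-free n0=1, n1=0, n2=1, n3=1, n4=0, n5=0, n6=1, n7=0 → 0; observed 0. Eliminates n4 stuck-at-1.
Only n3 stuck-at-1 is consistent with every test.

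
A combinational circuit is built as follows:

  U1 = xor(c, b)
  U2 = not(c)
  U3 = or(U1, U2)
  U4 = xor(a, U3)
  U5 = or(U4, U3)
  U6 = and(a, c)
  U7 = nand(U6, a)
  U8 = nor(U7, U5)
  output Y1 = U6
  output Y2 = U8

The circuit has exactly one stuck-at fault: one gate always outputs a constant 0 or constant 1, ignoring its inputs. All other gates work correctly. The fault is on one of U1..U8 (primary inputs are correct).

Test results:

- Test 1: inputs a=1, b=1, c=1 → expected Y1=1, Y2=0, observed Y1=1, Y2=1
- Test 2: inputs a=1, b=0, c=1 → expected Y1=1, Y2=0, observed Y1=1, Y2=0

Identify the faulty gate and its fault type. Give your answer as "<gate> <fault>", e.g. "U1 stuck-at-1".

U4 stuck-at-0

Fault-free values for test 1 (a=1, b=1, c=1): U1=0, U2=0, U3=0, U4=1, U5=1, U6=1, U7=0, U8=0, giving Y1=1, Y2=0. Observed Y1=1, Y2=1.
Test 1: faults giving observed Y1=1, Y2=1 are {U4 stuck-at-0, U5 stuck-at-0, U8 stuck-at-1}.
Test 2 (a=1, b=0, c=1): fault-free U1=1, U2=0, U3=1, U4=0, U5=1, U6=1, U7=0, U8=0 → Y1=1, Y2=0; observed Y1=1, Y2=0. Eliminates U5 stuck-at-0, U8 stuck-at-1.
Only U4 stuck-at-0 is consistent with every test.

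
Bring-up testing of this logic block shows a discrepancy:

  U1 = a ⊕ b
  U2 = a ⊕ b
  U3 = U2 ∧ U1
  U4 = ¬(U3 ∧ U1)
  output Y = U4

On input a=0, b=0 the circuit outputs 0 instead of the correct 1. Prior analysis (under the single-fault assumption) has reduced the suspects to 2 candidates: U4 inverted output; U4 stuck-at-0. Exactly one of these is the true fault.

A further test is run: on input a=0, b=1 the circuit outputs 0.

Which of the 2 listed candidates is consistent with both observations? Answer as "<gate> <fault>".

U4 stuck-at-0

Evaluate each candidate on input a=0, b=1:
  U4 inverted output: U1=1, U2=1, U3=1, U4=1 [inverted output] → 1 — eliminated
  U4 stuck-at-0: U1=1, U2=1, U3=1, U4=0 [stuck-at-0] → 0 — matches
Only U4 stuck-at-0 reproduces the observed 0.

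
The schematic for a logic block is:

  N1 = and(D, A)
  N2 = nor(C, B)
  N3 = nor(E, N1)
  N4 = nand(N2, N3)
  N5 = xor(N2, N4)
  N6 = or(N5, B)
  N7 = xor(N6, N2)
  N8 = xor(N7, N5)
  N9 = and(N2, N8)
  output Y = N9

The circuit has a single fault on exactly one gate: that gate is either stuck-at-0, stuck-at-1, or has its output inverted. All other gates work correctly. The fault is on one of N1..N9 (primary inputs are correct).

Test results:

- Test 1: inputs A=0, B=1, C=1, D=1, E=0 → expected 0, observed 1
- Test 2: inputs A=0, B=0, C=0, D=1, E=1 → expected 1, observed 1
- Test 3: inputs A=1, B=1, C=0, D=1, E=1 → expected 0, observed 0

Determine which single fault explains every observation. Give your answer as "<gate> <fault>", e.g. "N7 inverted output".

N2 stuck-at-1

Fault-free values for test 1 (A=0, B=1, C=1, D=1, E=0): N1=0, N2=0, N3=1, N4=1, N5=1, N6=1, N7=1, N8=0, N9=0, giving Y=0. Observed 1.
Test 1: faults giving observed 1 are {N2 stuck-at-1, N2 inverted output, N9 stuck-at-1, N9 inverted output}.
Test 2 (A=0, B=0, C=0, D=1, E=1): fault-free N1=0, N2=1, N3=0, N4=1, N5=0, N6=0, N7=1, N8=1, N9=1 → 1; observed 1. Eliminates N2 inverted output, N9 inverted output.
Test 3 (A=1, B=1, C=0, D=1, E=1): fault-free N1=1, N2=0, N3=0, N4=1, N5=1, N6=1, N7=1, N8=0, N9=0 → 0; observed 0. Eliminates N9 stuck-at-1.
Only N2 stuck-at-1 is consistent with every test.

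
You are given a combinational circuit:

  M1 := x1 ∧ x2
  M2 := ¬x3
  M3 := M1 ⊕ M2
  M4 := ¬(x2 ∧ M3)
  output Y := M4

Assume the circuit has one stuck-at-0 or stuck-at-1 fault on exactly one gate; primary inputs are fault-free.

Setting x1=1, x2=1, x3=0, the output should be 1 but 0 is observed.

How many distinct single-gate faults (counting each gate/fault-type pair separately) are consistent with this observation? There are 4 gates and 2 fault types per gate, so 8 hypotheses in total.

Fault-free: M1=1, M2=1, M3=0, M4=1 → 1. Observed 0.
  M1 stuck-at-0: output 0 ✓
  M1 stuck-at-1: output 1 ✗
  M2 stuck-at-0: output 0 ✓
  M2 stuck-at-1: output 1 ✗
  M3 stuck-at-0: output 1 ✗
  M3 stuck-at-1: output 0 ✓
  M4 stuck-at-0: output 0 ✓
  M4 stuck-at-1: output 1 ✗
Consistent faults: {M1 stuck-at-0, M2 stuck-at-0, M3 stuck-at-1, M4 stuck-at-0} — 4 in all.

4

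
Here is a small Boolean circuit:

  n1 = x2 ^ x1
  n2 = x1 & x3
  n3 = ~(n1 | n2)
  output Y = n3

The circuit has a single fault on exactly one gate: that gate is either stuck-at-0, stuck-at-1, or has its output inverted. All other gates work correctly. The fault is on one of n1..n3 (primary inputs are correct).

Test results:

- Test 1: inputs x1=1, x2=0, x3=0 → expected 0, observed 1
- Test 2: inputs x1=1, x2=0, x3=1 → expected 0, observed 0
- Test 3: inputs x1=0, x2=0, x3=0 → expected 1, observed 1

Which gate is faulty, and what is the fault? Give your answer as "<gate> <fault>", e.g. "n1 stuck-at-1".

Fault-free values for test 1 (x1=1, x2=0, x3=0): n1=1, n2=0, n3=0, giving Y=0. Observed 1.
Test 1: faults giving observed 1 are {n1 stuck-at-0, n1 inverted output, n3 stuck-at-1, n3 inverted output}.
Test 2 (x1=1, x2=0, x3=1): fault-free n1=1, n2=1, n3=0 → 0; observed 0. Eliminates n3 stuck-at-1, n3 inverted output.
Test 3 (x1=0, x2=0, x3=0): fault-free n1=0, n2=0, n3=1 → 1; observed 1. Eliminates n1 inverted output.
Only n1 stuck-at-0 is consistent with every test.

n1 stuck-at-0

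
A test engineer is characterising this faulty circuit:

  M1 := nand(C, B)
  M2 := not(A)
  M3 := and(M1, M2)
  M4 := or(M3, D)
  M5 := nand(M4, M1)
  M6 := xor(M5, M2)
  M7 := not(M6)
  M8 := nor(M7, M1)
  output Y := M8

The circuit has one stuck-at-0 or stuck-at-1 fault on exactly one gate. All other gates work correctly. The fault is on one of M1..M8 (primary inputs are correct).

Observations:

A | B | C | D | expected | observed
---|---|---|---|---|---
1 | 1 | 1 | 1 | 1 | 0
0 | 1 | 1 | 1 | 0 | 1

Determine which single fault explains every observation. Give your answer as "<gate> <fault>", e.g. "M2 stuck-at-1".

Fault-free values for test 1 (A=1, B=1, C=1, D=1): M1=0, M2=0, M3=0, M4=1, M5=1, M6=1, M7=0, M8=1, giving Y=1. Observed 0.
Test 1: faults giving observed 0 are {M1 stuck-at-1, M2 stuck-at-1, M5 stuck-at-0, M6 stuck-at-0, M7 stuck-at-1, M8 stuck-at-0}.
Test 2 (A=0, B=1, C=1, D=1): fault-free M1=0, M2=1, M3=0, M4=1, M5=1, M6=0, M7=1, M8=0 → 0; observed 1. Eliminates M1 stuck-at-1, M2 stuck-at-1, M6 stuck-at-0, M7 stuck-at-1, M8 stuck-at-0.
Only M5 stuck-at-0 is consistent with every test.

M5 stuck-at-0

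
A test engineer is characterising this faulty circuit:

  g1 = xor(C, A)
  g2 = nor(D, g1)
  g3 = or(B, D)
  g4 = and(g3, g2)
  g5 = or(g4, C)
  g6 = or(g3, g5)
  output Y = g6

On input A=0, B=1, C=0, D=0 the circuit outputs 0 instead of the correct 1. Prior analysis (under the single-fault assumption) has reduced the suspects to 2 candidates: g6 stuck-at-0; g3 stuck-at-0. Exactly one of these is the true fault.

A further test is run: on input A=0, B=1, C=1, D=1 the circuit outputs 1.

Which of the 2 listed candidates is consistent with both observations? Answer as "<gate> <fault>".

g3 stuck-at-0

Evaluate each candidate on input A=0, B=1, C=1, D=1:
  g6 stuck-at-0: g1=1, g2=0, g3=1, g4=0, g5=1, g6=0 [stuck-at-0] → 0 — eliminated
  g3 stuck-at-0: g1=1, g2=0, g3=0 [stuck-at-0], g4=0, g5=1, g6=1 → 1 — matches
Only g3 stuck-at-0 reproduces the observed 1.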